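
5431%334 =87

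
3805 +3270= 7075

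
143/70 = 143/70 = 2.04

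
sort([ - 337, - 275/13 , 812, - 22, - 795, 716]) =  [ - 795 ,-337, - 22, - 275/13,716,812]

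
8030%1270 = 410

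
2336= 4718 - 2382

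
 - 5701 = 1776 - 7477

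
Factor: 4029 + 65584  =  69613  =  67^1 *1039^1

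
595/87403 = 595/87403= 0.01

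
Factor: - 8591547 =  - 3^1*2863849^1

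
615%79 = 62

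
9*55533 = 499797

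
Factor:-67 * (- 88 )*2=11792 =2^4*11^1*67^1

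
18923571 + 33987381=52910952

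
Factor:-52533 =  - 3^2*13^1*449^1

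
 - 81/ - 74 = 81/74=1.09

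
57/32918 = 57/32918 = 0.00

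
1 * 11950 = 11950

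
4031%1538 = 955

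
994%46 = 28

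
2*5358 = 10716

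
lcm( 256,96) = 768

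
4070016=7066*576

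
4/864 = 1/216= 0.00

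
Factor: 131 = 131^1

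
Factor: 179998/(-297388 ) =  - 2^( - 1 )*19^( - 1)  *23^1 = - 23/38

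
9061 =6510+2551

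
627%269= 89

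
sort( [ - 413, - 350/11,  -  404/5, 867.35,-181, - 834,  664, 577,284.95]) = [- 834,-413, - 181, - 404/5, - 350/11,  284.95,577 , 664,867.35]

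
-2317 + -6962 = -9279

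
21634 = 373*58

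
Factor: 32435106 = 2^1*3^1*11^1*23^2 * 929^1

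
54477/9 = 6053 = 6053.00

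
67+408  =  475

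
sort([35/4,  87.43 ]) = [ 35/4, 87.43] 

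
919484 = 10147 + 909337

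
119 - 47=72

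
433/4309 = 433/4309 = 0.10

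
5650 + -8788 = -3138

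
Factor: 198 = 2^1*3^2*11^1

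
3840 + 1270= 5110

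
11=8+3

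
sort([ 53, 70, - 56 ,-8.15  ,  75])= [  -  56, - 8.15, 53,70,  75 ] 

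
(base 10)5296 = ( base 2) 1010010110000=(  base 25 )8BL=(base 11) 3a85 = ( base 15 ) 1881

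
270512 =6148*44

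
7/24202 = 7/24202 = 0.00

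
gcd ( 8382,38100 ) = 762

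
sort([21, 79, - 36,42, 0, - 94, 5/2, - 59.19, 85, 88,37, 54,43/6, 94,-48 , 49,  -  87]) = [ - 94, - 87,  -  59.19, - 48, - 36, 0, 5/2, 43/6,21, 37, 42, 49, 54,79, 85, 88, 94 ]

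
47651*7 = 333557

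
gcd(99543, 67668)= 3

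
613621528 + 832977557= 1446599085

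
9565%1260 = 745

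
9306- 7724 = 1582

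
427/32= 13 + 11/32  =  13.34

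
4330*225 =974250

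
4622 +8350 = 12972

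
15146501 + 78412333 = 93558834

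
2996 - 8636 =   -  5640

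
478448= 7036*68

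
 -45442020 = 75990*( - 598 ) 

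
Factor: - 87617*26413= -41^1*61^1 * 433^1*2137^1  =  - 2314227821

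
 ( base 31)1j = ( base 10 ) 50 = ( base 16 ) 32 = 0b110010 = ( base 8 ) 62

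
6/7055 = 6/7055= 0.00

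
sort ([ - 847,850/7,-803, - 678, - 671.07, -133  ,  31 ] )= [ - 847 , - 803, - 678, - 671.07, -133, 31,850/7]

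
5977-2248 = 3729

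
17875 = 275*65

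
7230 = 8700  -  1470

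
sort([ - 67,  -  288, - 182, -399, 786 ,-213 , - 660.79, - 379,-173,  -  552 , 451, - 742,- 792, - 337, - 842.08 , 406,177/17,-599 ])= [-842.08,-792 , - 742, - 660.79,-599, - 552, - 399,-379 , - 337,-288,-213, - 182, - 173, - 67, 177/17, 406, 451 , 786 ] 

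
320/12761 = 320/12761 = 0.03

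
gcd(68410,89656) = 2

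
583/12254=53/1114=0.05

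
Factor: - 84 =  -2^2*3^1 * 7^1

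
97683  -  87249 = 10434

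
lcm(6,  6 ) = 6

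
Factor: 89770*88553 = 2^1*5^1 * 17^1*47^1 * 191^1*5209^1 = 7949402810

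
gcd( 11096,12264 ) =584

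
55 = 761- 706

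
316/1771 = 316/1771 = 0.18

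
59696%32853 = 26843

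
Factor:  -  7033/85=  - 5^(-1)*13^1*17^( - 1)*541^1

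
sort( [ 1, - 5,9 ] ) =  [ - 5, 1, 9] 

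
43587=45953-2366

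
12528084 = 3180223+9347861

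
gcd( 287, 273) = 7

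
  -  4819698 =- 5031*958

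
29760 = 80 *372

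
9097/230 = 9097/230 = 39.55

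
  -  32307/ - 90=10769/30 = 358.97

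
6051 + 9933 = 15984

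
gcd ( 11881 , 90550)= 1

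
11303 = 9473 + 1830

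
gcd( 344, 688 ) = 344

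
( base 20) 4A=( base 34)2M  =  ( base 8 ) 132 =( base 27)39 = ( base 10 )90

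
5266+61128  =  66394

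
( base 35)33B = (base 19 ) a9a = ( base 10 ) 3791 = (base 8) 7317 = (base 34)39H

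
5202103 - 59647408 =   -  54445305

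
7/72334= 7/72334 = 0.00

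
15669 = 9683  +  5986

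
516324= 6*86054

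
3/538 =3/538 = 0.01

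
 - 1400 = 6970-8370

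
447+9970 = 10417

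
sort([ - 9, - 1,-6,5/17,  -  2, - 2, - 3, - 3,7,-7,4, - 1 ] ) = [- 9, - 7, - 6, - 3, - 3, - 2, - 2, - 1, - 1,5/17,4 , 7 ]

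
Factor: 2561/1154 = 2^( - 1 )*13^1*197^1*577^ (  -  1) 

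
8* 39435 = 315480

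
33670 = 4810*7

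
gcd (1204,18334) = 2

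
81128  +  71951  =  153079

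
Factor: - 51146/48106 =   -  25573/24053 = - 67^( - 1 )*107^1*239^1*359^( - 1)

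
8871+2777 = 11648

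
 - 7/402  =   -1+ 395/402 = - 0.02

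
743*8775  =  6519825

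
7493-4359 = 3134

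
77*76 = 5852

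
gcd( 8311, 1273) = 1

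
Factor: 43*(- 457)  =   - 43^1*457^1=-19651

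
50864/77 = 660+ 4/7 = 660.57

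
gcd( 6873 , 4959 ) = 87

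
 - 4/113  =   - 1+109/113  =  - 0.04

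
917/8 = 917/8 = 114.62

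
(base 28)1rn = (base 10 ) 1563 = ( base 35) 19N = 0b11000011011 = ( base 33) 1EC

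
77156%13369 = 10311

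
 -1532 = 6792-8324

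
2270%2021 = 249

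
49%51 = 49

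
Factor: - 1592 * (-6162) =9809904= 2^4*3^1 * 13^1 * 79^1*199^1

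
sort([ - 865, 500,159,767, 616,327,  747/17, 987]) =[-865 , 747/17,159,327 , 500, 616,767,  987]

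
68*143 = 9724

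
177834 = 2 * 88917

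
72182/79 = 913 + 55/79=   913.70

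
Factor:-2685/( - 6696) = 895/2232 = 2^( - 3 )*3^( -2)*5^1* 31^ ( - 1)*179^1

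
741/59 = 741/59=12.56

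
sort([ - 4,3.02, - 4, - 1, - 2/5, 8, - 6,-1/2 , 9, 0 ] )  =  [ - 6, - 4,- 4, - 1,  -  1/2,-2/5  ,  0,3.02,8,9]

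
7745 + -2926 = 4819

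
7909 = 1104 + 6805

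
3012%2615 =397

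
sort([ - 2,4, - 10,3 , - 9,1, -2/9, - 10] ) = [  -  10, -10, - 9,-2, - 2/9 , 1,3,4]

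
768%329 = 110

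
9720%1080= 0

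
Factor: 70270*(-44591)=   -  3133409570 = - 2^1*5^1*17^1*43^1*61^1*7027^1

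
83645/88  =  83645/88 = 950.51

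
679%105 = 49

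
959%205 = 139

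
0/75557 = 0 = 0.00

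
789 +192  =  981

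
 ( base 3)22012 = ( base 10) 221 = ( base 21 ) ab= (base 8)335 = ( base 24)95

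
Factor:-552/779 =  - 2^3*3^1 * 19^( - 1 )*23^1*41^(-1 ) 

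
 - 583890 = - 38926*15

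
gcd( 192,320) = 64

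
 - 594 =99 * ( - 6 )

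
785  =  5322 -4537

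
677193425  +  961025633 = 1638219058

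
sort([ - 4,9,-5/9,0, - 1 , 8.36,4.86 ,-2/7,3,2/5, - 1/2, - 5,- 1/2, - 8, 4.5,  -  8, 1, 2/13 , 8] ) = [ - 8, - 8 , - 5 ,- 4,-1, - 5/9,- 1/2,- 1/2 ,- 2/7, 0,2/13,2/5,1, 3,  4.5,4.86,8,8.36,  9 ]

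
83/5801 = 83/5801 = 0.01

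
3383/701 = 4+579/701 = 4.83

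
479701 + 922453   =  1402154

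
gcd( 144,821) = 1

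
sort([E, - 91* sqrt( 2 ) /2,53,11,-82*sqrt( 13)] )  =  [ - 82*sqrt( 13),- 91*sqrt( 2 )/2, E , 11,53] 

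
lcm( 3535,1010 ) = 7070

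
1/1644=1/1644= 0.00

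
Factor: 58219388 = 2^2*14554847^1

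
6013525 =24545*245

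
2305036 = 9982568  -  7677532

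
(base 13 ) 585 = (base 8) 1672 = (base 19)2c4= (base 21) 239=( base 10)954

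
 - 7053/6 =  - 2351/2 = -1175.50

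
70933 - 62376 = 8557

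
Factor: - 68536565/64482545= - 41^( - 1)*1093^1*12541^1*314549^(-1) = - 13707313/12896509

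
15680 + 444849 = 460529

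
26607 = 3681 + 22926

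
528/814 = 24/37 = 0.65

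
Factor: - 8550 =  - 2^1*3^2*5^2*19^1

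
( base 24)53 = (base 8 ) 173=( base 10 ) 123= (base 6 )323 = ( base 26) 4j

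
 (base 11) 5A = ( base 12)55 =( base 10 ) 65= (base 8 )101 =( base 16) 41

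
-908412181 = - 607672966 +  - 300739215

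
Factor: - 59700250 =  - 2^1*5^3*238801^1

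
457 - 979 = -522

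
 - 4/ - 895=4/895 = 0.00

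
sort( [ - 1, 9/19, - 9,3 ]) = [-9,-1, 9/19, 3] 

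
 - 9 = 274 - 283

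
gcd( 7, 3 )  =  1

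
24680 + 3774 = 28454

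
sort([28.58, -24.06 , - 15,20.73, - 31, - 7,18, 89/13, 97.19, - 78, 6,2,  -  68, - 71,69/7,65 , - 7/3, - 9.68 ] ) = [ - 78, - 71,- 68,  -  31, - 24.06, - 15, - 9.68, - 7, - 7/3,2,  6,89/13,69/7,  18,20.73, 28.58,65,97.19 ] 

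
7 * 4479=31353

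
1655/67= 1655/67 = 24.70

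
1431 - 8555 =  - 7124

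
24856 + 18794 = 43650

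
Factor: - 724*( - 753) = 2^2*3^1*181^1 * 251^1 = 545172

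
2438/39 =2438/39 = 62.51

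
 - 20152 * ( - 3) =60456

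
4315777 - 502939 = 3812838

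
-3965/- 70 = 793/14 = 56.64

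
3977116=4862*818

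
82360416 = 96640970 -14280554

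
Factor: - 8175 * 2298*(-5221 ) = 2^1*3^2*5^2*23^1 * 109^1*227^1  *  383^1  =  98082489150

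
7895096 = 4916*1606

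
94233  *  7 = 659631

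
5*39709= 198545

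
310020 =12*25835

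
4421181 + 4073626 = 8494807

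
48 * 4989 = 239472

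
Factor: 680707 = 680707^1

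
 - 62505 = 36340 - 98845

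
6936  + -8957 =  - 2021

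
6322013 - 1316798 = 5005215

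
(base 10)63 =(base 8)77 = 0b111111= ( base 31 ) 21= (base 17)3C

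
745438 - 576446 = 168992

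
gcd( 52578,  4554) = 414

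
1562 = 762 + 800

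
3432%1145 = 1142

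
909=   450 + 459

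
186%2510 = 186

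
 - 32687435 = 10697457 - 43384892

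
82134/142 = 578+ 29/71 = 578.41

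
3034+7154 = 10188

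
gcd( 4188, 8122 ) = 2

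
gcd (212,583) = 53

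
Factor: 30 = 2^1*3^1*5^1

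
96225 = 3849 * 25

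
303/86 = 303/86  =  3.52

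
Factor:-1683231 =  - 3^1*11^2*4637^1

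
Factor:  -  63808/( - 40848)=3988/2553 = 2^2*3^(-1)*23^(-1)*37^( - 1) *997^1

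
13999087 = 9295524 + 4703563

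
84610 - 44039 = 40571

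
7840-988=6852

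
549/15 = 183/5 = 36.60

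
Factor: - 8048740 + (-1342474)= - 2^1 * 7^1*41^1*16361^1 = - 9391214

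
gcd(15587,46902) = 1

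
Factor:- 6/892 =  - 2^ ( - 1) *3^1*223^( - 1 )= -  3/446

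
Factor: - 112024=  - 2^3* 11^1*19^1*67^1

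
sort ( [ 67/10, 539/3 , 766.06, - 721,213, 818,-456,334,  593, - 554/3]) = [ - 721,-456, - 554/3,  67/10  ,  539/3,  213,334,  593,  766.06,818 ]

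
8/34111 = 8/34111= 0.00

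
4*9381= 37524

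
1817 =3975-2158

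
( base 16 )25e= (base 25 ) O6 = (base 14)314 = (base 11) 501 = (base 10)606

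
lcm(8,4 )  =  8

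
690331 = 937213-246882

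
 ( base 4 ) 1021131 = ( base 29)5h3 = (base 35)3TB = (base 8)11135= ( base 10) 4701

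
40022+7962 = 47984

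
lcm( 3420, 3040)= 27360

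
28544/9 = 3171 + 5/9 = 3171.56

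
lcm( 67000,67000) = 67000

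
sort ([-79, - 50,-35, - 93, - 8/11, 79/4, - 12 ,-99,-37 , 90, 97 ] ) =[-99, - 93 , - 79,-50, - 37,  -  35, - 12, - 8/11,79/4, 90,97 ] 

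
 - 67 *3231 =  - 216477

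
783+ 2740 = 3523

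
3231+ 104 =3335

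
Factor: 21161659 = 103^1*205453^1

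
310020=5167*60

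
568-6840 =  - 6272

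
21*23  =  483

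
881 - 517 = 364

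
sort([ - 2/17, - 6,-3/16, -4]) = [ - 6,-4, - 3/16, - 2/17] 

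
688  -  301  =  387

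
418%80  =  18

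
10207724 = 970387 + 9237337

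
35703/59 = 605 + 8/59  =  605.14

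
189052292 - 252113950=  - 63061658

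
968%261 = 185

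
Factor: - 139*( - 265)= 5^1*53^1*139^1 = 36835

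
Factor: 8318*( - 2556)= - 2^3*3^2*71^1 * 4159^1 = - 21260808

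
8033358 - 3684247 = 4349111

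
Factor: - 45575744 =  - 2^6 * 712121^1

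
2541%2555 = 2541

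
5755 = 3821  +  1934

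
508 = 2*254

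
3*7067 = 21201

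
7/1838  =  7/1838 = 0.00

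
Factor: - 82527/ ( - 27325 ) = 3^1 *5^( - 2) *1093^ ( - 1 )*27509^1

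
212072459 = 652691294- 440618835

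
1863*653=1216539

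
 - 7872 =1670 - 9542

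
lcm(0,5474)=0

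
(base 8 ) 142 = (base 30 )38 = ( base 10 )98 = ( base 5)343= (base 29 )3b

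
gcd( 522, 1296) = 18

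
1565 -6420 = -4855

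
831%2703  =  831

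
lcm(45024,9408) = 630336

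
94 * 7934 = 745796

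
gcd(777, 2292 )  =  3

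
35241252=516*68297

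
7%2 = 1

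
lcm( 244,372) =22692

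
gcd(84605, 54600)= 5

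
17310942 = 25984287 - 8673345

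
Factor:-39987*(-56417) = 3^3*1481^1*56417^1 = 2255946579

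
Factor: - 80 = - 2^4*5^1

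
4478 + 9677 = 14155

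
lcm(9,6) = 18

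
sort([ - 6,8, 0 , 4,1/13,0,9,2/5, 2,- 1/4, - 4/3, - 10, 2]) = [ - 10,  -  6, - 4/3, - 1/4, 0,0,1/13,2/5 , 2, 2, 4 , 8,9] 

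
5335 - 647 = 4688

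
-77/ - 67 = 1+10/67 = 1.15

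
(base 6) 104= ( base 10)40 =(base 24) 1G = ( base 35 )15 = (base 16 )28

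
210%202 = 8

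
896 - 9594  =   - 8698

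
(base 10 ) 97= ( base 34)2t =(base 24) 41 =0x61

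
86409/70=1234  +  29/70 = 1234.41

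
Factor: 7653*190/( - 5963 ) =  - 2^1*3^1* 5^1*19^1*67^( - 1)*89^( - 1 )*2551^1 = -  1454070/5963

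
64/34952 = 8/4369 = 0.00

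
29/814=29/814  =  0.04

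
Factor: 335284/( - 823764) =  - 83821/205941 = - 3^( - 1)*19^( - 1)*109^1*769^1*3613^( - 1)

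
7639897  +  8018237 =15658134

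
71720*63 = 4518360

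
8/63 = 8/63  =  0.13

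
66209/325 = 5093/25= 203.72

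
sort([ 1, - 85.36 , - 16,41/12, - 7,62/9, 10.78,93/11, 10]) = [ - 85.36, - 16, - 7, 1, 41/12, 62/9,  93/11, 10,10.78] 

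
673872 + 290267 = 964139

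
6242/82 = 3121/41 = 76.12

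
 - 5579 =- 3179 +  - 2400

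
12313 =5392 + 6921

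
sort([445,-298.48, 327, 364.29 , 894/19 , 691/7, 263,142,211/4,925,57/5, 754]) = [-298.48, 57/5,894/19 , 211/4, 691/7,  142,  263, 327, 364.29, 445, 754, 925]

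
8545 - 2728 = 5817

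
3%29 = 3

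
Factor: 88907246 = 2^1*  17^1 * 137^1*19087^1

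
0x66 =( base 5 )402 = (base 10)102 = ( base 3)10210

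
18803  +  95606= 114409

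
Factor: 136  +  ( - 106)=2^1*3^1*5^1 = 30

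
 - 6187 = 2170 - 8357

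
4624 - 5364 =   -  740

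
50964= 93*548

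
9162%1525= 12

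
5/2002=5/2002 = 0.00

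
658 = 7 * 94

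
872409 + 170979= 1043388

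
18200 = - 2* ( - 9100 ) 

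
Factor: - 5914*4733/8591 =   -  2^1*11^( - 2 )*71^( - 1 )*2957^1*4733^1 = - 27990962/8591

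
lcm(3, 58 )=174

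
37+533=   570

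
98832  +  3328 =102160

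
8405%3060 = 2285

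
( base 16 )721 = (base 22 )3gl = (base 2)11100100001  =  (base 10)1825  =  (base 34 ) 1JN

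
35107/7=5015 + 2/7 = 5015.29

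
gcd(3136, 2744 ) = 392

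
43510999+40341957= 83852956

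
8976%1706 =446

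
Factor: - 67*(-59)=59^1*67^1 = 3953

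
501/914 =501/914   =  0.55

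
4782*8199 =39207618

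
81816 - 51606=30210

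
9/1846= 9/1846= 0.00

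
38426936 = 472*81413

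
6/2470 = 3/1235= 0.00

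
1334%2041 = 1334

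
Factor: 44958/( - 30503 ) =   -  2^1*3^1*11^( - 1)*47^(  -  1)*127^1 = - 762/517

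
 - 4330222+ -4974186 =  - 9304408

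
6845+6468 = 13313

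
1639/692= 1639/692=2.37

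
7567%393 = 100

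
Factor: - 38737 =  - 38737^1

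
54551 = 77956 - 23405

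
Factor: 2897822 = 2^1*  727^1*1993^1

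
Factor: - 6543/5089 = -9/7 = -  3^2*7^(-1)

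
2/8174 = 1/4087 = 0.00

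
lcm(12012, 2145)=60060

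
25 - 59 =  - 34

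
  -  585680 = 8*( - 73210 ) 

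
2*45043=90086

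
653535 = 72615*9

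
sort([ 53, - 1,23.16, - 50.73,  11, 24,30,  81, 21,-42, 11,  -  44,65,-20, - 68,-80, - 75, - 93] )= [  -  93,  -  80, - 75, - 68, - 50.73, - 44, - 42, - 20, - 1, 11,11, 21, 23.16,24 , 30, 53, 65, 81 ] 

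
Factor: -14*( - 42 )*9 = 5292 = 2^2*3^3 * 7^2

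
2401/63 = 38 + 1/9 = 38.11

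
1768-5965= - 4197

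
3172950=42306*75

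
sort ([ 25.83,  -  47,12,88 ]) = [ - 47,12,25.83,88 ] 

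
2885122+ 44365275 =47250397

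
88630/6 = 44315/3 = 14771.67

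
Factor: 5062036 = 2^2*7^1*347^1*521^1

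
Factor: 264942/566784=359/768= 2^( - 8)*3^ (-1)*359^1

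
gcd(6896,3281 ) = 1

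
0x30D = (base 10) 781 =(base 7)2164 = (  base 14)3DB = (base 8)1415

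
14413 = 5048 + 9365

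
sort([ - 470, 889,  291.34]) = [ - 470,  291.34, 889]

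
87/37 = 87/37 = 2.35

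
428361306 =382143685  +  46217621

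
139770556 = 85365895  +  54404661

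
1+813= 814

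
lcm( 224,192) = 1344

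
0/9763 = 0 =0.00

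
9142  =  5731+3411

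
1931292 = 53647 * 36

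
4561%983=629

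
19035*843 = 16046505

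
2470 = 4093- 1623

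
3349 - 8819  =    -  5470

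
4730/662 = 7 + 48/331 = 7.15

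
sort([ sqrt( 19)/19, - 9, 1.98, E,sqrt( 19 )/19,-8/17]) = [ - 9, - 8/17,sqrt(19)/19,sqrt( 19) /19, 1.98,E ]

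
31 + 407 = 438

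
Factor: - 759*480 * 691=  - 2^5 * 3^2*5^1*11^1 * 23^1*691^1 = -  251745120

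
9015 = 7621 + 1394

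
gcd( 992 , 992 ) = 992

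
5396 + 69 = 5465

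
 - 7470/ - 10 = 747 + 0/1 = 747.00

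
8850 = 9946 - 1096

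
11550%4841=1868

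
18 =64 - 46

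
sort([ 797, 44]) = [44, 797]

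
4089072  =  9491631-5402559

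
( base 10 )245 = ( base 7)500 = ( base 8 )365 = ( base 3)100002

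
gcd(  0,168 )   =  168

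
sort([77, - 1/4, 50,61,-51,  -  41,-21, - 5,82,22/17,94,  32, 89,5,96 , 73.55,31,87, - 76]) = [-76,  -  51, - 41, - 21, - 5,-1/4 , 22/17,5, 31,32, 50,61, 73.55, 77,82,87,89,  94,96]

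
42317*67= 2835239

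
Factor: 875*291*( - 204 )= - 2^2 * 3^2*5^3*7^1*17^1*97^1 = -  51943500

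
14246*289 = 4117094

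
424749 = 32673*13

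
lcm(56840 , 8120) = 56840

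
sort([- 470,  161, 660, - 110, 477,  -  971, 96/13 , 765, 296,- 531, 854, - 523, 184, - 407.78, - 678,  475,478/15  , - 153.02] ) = [ -971, - 678, - 531, - 523, - 470,-407.78, - 153.02, - 110, 96/13,478/15, 161, 184 , 296 , 475 , 477, 660,765,854 ]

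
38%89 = 38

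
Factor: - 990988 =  - 2^2*29^1*8543^1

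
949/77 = 949/77= 12.32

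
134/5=26 +4/5=26.80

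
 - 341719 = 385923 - 727642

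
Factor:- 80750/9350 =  - 95/11 = -  5^1*11^( - 1 ) * 19^1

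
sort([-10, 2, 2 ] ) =[-10,2,2] 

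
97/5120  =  97/5120 = 0.02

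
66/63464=33/31732 = 0.00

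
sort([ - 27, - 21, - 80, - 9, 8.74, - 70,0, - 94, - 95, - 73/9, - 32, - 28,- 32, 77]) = [ - 95, - 94, - 80, - 70, - 32, - 32, - 28,- 27, - 21, - 9,  -  73/9, 0,8.74,77]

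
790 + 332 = 1122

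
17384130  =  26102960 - 8718830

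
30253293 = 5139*5887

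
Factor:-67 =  - 67^1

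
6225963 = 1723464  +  4502499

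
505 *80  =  40400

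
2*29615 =59230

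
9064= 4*2266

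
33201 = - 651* (- 51 ) 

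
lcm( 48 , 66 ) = 528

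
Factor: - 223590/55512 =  - 145/36 = - 2^(-2) * 3^(- 2)  *5^1*29^1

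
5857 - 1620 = 4237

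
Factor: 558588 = 2^2*3^1*46549^1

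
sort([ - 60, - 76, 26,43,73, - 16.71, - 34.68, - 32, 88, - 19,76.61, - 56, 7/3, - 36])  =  [ - 76 , - 60, - 56 , - 36, - 34.68 , - 32,- 19,-16.71, 7/3, 26,  43 , 73, 76.61, 88] 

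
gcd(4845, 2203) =1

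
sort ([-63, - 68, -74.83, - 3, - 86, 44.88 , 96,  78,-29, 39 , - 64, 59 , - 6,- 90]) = [-90,-86, - 74.83,-68, - 64, - 63,-29,-6,-3 , 39,44.88, 59,  78, 96] 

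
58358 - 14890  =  43468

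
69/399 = 23/133=0.17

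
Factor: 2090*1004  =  2098360= 2^3*5^1 *11^1*19^1*251^1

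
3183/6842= 3183/6842 = 0.47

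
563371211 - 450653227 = 112717984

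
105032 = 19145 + 85887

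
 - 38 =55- 93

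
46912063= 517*90739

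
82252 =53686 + 28566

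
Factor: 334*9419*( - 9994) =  - 31440584324 = -2^2*19^1 *167^1*263^1*9419^1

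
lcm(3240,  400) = 32400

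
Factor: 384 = 2^7 *3^1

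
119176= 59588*2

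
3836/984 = 959/246 = 3.90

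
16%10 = 6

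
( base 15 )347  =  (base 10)742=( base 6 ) 3234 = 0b1011100110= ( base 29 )PH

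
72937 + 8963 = 81900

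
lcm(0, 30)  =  0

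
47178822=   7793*6054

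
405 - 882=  - 477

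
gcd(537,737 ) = 1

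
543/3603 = 181/1201 = 0.15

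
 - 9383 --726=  - 8657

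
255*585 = 149175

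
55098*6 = 330588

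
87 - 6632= -6545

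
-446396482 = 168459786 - 614856268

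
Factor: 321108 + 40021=361129  =  239^1 * 1511^1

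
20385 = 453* 45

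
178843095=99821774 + 79021321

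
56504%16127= 8123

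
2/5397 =2/5397 = 0.00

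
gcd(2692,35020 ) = 4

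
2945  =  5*589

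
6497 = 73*89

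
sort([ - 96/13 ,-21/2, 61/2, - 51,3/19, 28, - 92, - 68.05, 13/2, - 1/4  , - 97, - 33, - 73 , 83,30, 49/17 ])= [ - 97, - 92 ,- 73, - 68.05  , - 51,-33, - 21/2, - 96/13, - 1/4,3/19, 49/17,13/2, 28, 30, 61/2,83 ]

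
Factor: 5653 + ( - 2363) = 2^1* 5^1 * 7^1*47^1 = 3290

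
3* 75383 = 226149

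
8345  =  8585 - 240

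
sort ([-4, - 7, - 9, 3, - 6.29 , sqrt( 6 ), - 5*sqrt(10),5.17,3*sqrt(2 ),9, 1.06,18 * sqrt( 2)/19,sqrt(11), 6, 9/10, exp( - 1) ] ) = [-5*sqrt(10),-9, - 7, - 6.29,  -  4,exp( - 1), 9/10,  1.06 , 18*sqrt( 2) /19 , sqrt ( 6),3, sqrt ( 11 ), 3*sqrt(2),5.17,  6,  9 ]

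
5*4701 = 23505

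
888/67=888/67 =13.25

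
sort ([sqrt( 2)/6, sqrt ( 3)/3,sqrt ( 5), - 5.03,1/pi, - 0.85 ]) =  [ -5.03,  -  0.85, sqrt (2)/6,1/pi,sqrt(3) /3,sqrt(  5)]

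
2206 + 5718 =7924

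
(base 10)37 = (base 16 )25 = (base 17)23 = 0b100101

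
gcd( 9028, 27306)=74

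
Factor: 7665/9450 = 73/90  =  2^(  -  1 )*3^( - 2 )*5^ ( - 1) * 73^1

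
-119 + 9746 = 9627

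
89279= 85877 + 3402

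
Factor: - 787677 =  - 3^1*11^1*23869^1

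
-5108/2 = - 2554 = - 2554.00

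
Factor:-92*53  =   - 2^2 * 23^1*53^1 = - 4876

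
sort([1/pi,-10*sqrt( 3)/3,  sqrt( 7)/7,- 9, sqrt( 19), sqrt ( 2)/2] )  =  [ - 9 ,-10 * sqrt(3)/3,1/pi,sqrt( 7)/7,sqrt( 2)/2, sqrt( 19)] 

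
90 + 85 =175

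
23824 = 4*5956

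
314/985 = 314/985 = 0.32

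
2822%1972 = 850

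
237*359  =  85083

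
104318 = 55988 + 48330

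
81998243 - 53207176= 28791067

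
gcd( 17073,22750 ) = 7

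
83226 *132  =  10985832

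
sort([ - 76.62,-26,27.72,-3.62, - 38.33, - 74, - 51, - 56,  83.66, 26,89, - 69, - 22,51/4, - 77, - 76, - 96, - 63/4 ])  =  [ - 96, - 77, - 76.62, - 76, - 74,-69, - 56,-51 ,-38.33, - 26, - 22, - 63/4,- 3.62, 51/4, 26,27.72 , 83.66,89]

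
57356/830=69 + 43/415 =69.10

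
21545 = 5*4309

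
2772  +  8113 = 10885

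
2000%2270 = 2000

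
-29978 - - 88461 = 58483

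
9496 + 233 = 9729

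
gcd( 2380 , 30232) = 4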